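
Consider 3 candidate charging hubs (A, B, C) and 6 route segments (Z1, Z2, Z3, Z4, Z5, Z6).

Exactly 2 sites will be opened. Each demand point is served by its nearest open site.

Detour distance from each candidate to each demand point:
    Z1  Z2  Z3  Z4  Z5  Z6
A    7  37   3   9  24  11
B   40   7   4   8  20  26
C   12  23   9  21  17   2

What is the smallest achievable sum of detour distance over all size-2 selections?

50

Open {B, C}.
  Z1→C 12, Z2→B 7, Z3→B 4, Z4→B 8, Z5→C 17, Z6→C 2  ⇒ total 50.
Compare {A, B}: total 56.
Compare {A, C}: total 61.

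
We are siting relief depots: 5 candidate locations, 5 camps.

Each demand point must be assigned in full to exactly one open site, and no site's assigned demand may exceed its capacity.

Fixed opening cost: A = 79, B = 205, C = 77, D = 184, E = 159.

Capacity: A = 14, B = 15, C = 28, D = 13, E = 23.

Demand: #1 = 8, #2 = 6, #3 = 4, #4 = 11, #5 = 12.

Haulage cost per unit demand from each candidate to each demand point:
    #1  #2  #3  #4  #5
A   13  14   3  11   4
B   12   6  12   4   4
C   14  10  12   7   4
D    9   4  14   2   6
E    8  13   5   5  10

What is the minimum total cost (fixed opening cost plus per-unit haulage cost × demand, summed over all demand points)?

483

Open {C, E}; cheapest assignment that respects the capacities:
  C (cap 28, load 18): #2, #5 — cost 6×10 + 12×4 = 108
  E (cap 23, load 23): #1, #3, #4 — cost 8×8 + 4×5 + 11×5 = 139
  Shipping 247, fixed 236 → total 483.
  Any other capacity-feasible assignment to {C, E} ships for at least 247.
Compare {A, C}: its best feasible assignment gives total 517.
Compare {A, C, E}: its best feasible assignment gives total 554.
Every other set of open sites that can feasibly serve all demand totals ≥ 517 even under its best assignment. Minimum: 483.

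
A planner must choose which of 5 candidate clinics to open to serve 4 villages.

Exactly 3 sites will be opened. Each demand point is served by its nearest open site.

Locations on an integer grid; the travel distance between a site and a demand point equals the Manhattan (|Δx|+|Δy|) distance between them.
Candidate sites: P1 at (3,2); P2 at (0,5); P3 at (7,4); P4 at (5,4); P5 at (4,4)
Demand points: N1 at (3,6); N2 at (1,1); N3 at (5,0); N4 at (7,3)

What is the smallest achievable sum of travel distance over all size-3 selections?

11

Open {P1, P3, P5}.
  N1→P5 3, N2→P1 3, N3→P1 4, N4→P3 1  ⇒ total 11.
Compare {P1, P2, P3}: total 12.
Compare {P1, P3, P4}: total 12.
No size-3 selection does better; minimum is 11.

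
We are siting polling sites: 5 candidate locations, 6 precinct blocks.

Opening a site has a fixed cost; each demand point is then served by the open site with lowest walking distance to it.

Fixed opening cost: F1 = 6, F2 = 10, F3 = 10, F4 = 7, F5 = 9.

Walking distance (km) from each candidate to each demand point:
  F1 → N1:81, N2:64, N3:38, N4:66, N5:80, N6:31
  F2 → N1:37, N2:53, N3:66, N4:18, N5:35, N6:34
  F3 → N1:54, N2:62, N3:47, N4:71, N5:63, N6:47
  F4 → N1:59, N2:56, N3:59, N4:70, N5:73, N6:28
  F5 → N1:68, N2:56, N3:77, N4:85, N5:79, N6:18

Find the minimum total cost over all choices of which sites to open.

Open {F1, F2, F5}: assign each demand point to its cheapest open site.
  N1→F2 37, N2→F2 53, N3→F1 38, N4→F2 18, N5→F2 35, N6→F5 18
  walking distance 199, fixed 25 → total 224.
Compare {F1, F2}: walking distance 212 + fixed 16 = 228.
Compare {F1, F2, F4, F5}: walking distance 199 + fixed 32 = 231.
Compare {F1, F2, F4}: walking distance 209 + fixed 23 = 232.
All other subsets cost ≥ 228. Minimum total cost: 224.

224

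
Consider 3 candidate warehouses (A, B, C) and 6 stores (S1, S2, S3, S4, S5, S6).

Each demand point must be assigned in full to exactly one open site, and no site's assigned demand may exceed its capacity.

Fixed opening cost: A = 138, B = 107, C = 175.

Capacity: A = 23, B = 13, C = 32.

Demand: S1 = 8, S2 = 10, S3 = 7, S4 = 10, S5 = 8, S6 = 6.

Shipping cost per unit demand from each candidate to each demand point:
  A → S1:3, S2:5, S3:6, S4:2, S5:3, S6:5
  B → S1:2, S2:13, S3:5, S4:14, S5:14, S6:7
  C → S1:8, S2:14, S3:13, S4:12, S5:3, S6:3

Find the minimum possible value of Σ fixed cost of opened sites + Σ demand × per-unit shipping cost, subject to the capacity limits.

Open {A, C}; cheapest assignment that respects the capacities:
  A (cap 23, load 20): S2, S4 — cost 10×5 + 10×2 = 70
  C (cap 32, load 29): S1, S3, S5, S6 — cost 8×8 + 7×13 + 8×3 + 6×3 = 197
  Shipping 267, fixed 313 → total 580.
  Any other capacity-feasible assignment to {A, C} ships for at least 267.
Compare {A, B, C}: its best feasible assignment gives total 631.
Every other set of open sites that can feasibly serve all demand totals ≥ 631 even under its best assignment. Minimum: 580.

580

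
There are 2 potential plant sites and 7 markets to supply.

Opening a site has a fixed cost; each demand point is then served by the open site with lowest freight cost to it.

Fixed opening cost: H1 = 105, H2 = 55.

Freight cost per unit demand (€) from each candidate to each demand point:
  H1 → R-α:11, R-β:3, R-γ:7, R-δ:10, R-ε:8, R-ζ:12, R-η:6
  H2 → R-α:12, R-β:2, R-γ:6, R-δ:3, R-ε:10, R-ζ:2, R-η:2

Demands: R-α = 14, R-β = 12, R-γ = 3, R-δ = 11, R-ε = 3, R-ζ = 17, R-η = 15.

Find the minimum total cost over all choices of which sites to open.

Open {H2}: assign each demand point to its cheapest open site.
  R-α→H2 14×12=168, R-β→H2 12×2=24, R-γ→H2 3×6=18, R-δ→H2 11×3=33, R-ε→H2 3×10=30, R-ζ→H2 17×2=34, R-η→H2 15×2=30
  freight cost 337, fixed 55 → total 392.
Compare {H1, H2}: freight cost 317 + fixed 160 = 477.
Compare {H1}: freight cost 639 + fixed 105 = 744.

392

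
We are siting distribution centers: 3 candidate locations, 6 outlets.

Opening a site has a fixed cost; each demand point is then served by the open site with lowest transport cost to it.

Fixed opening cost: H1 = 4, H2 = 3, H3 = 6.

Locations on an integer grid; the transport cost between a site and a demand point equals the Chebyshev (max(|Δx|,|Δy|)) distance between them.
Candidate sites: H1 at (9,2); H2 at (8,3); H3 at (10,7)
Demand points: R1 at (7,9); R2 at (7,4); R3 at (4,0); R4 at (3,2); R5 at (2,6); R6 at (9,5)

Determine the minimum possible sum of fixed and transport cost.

27

Open {H2}: assign each demand point to its cheapest open site.
  R1→H2 6, R2→H2 1, R3→H2 4, R4→H2 5, R5→H2 6, R6→H2 2
  transport cost 24, fixed 3 → total 27.
Compare {H2, H3}: transport cost 21 + fixed 9 = 30.
Compare {H1, H2}: transport cost 24 + fixed 7 = 31.
Compare {H1}: transport cost 30 + fixed 4 = 34.
All other subsets cost ≥ 30. Minimum total cost: 27.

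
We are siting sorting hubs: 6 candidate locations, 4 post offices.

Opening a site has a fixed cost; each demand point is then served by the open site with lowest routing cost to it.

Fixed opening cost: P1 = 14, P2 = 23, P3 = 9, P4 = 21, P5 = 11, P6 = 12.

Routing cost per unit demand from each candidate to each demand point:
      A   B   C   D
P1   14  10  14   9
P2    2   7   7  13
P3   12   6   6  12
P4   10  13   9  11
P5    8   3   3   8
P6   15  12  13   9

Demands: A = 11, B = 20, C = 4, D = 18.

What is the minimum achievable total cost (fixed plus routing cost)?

272

Open {P2, P5}: assign each demand point to its cheapest open site.
  A→P2 11×2=22, B→P5 20×3=60, C→P5 4×3=12, D→P5 18×8=144
  routing cost 238, fixed 34 → total 272.
Compare {P2, P3, P5}: routing cost 238 + fixed 43 = 281.
Compare {P2, P5, P6}: routing cost 238 + fixed 46 = 284.
Compare {P1, P2, P5}: routing cost 238 + fixed 48 = 286.
All other subsets cost ≥ 281. Minimum total cost: 272.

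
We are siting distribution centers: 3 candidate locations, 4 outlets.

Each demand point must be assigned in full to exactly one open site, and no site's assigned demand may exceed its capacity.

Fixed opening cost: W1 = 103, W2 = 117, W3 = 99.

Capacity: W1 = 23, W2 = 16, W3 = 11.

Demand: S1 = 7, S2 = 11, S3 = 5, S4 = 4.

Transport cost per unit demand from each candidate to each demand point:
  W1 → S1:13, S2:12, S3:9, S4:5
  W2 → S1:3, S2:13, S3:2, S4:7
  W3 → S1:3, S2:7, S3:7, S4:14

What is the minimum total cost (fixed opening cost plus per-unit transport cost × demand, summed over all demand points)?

Open {W2, W3}; cheapest assignment that respects the capacities:
  W2 (cap 16, load 16): S1, S3, S4 — cost 7×3 + 5×2 + 4×7 = 59
  W3 (cap 11, load 11): S2 — cost 11×7 = 77
  Shipping 136, fixed 216 → total 352.
  Any other capacity-feasible assignment to {W2, W3} ships for at least 136.
Compare {W1, W2}: its best feasible assignment gives total 403.
Compare {W1, W3}: its best feasible assignment gives total 420.
Every other set of open sites that can feasibly serve all demand totals ≥ 403 even under its best assignment. Minimum: 352.

352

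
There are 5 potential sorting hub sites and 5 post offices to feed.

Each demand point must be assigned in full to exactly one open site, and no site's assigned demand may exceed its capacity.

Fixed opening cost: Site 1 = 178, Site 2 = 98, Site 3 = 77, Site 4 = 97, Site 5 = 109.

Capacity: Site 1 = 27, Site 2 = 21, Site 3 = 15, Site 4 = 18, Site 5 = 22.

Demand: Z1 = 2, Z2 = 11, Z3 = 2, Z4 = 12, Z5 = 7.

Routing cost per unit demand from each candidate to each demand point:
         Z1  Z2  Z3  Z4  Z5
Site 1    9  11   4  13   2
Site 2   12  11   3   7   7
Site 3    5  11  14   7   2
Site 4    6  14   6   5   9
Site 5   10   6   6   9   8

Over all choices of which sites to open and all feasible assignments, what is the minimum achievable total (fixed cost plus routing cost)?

Open {Site 4, Site 5}; cheapest assignment that respects the capacities:
  Site 4 (cap 18, load 16): Z1, Z3, Z4 — cost 2×6 + 2×6 + 12×5 = 84
  Site 5 (cap 22, load 18): Z2, Z5 — cost 11×6 + 7×8 = 122
  Shipping 206, fixed 206 → total 412.
  Any other capacity-feasible assignment to {Site 4, Site 5} ships for at least 206.
Compare {Site 3, Site 5}: its best feasible assignment gives total 414.
Compare {Site 2, Site 5}: its best feasible assignment gives total 432.
Every other set of open sites that can feasibly serve all demand totals ≥ 414 even under its best assignment. Minimum: 412.

412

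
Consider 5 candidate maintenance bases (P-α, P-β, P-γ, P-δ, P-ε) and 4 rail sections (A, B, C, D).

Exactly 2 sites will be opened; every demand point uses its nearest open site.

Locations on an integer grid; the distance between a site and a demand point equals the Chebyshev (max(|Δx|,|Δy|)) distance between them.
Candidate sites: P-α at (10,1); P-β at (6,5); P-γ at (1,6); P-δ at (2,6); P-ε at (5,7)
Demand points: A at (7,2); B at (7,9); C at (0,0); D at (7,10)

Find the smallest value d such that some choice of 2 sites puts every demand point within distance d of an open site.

6

Open {P-α, P-β}.
  Farthest demand point is C at distance 6 (to P-β); all others are ≤ 6.
With {P-α, P-γ} the worst case is 6.
With {P-α, P-δ} the worst case is 6.
No size-2 selection achieves below 6.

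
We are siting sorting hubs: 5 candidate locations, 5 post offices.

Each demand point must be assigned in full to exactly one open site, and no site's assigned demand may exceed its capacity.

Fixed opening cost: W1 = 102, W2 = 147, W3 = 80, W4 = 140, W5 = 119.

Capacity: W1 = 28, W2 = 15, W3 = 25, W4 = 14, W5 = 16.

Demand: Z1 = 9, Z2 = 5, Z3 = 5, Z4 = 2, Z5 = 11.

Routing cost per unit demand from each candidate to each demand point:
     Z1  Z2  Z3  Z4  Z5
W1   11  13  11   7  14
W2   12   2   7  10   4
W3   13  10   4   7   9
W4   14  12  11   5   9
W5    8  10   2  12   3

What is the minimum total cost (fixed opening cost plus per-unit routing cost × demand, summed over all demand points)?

423

Open {W3, W5}; cheapest assignment that respects the capacities:
  W3 (cap 25, load 16): Z1, Z2, Z4 — cost 9×13 + 5×10 + 2×7 = 181
  W5 (cap 16, load 16): Z3, Z5 — cost 5×2 + 11×3 = 43
  Shipping 224, fixed 199 → total 423.
  Any other capacity-feasible assignment to {W3, W5} ships for at least 224.
Compare {W1, W5}: its best feasible assignment gives total 442.
Compare {W1, W3}: its best feasible assignment gives total 464.
Every other set of open sites that can feasibly serve all demand totals ≥ 442 even under its best assignment. Minimum: 423.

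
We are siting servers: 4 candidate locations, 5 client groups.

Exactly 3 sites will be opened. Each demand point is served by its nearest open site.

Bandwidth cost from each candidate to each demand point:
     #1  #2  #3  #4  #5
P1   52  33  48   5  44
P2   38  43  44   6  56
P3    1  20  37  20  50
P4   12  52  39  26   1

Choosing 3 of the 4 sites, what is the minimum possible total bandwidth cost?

64

Open {P1, P3, P4}.
  #1→P3 1, #2→P3 20, #3→P3 37, #4→P1 5, #5→P4 1  ⇒ total 64.
Compare {P2, P3, P4}: total 65.
Compare {P1, P2, P4}: total 90.
No size-3 selection does better; minimum is 64.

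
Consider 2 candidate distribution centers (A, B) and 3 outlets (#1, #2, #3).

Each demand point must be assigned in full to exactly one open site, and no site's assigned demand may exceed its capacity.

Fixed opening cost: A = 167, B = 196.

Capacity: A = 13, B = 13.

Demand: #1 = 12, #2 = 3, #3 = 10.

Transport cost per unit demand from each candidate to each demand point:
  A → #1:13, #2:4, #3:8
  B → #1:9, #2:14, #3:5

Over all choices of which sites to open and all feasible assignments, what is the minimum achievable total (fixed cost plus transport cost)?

Open {A, B}; cheapest assignment that respects the capacities:
  A (cap 13, load 13): #2, #3 — cost 3×4 + 10×8 = 92
  B (cap 13, load 12): #1 — cost 12×9 = 108
  Shipping 200, fixed 363 → total 563.
  Any other capacity-feasible assignment to {A, B} ships for at least 200.
Total demand is 25 and no other set of sites has combined capacity ≥ 25, so {A, B} is the only feasible choice of open sites. Minimum: 563.

563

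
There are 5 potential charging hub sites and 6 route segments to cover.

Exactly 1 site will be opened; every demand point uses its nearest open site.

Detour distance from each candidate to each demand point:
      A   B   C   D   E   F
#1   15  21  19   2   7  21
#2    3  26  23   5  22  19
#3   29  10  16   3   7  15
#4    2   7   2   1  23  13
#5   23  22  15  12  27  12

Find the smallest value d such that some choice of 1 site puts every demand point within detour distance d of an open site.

21

Open {#1}.
  Farthest demand point is B at detour distance 21 (to #1); all others are ≤ 21.
With {#4} the worst case is 23.
With {#2} the worst case is 26.
No size-1 selection achieves below 21.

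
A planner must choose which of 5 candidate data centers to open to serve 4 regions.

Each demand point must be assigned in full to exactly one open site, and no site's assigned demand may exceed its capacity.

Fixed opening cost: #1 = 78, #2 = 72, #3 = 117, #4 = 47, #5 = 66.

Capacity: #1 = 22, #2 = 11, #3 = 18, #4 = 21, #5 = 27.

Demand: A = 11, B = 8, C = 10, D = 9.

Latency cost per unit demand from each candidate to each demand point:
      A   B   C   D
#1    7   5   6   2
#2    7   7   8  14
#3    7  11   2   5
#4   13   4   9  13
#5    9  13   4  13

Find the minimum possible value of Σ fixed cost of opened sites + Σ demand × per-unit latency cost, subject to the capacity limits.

Open {#1, #5}; cheapest assignment that respects the capacities:
  #1 (cap 22, load 17): B, D — cost 8×5 + 9×2 = 58
  #5 (cap 27, load 21): A, C — cost 11×9 + 10×4 = 139
  Shipping 197, fixed 144 → total 341.
  Any other capacity-feasible assignment to {#1, #5} ships for at least 197.
Compare {#1, #4}: its best feasible assignment gives total 342.
Compare {#1, #4, #5}: its best feasible assignment gives total 358.
Every other set of open sites that can feasibly serve all demand totals ≥ 342 even under its best assignment. Minimum: 341.

341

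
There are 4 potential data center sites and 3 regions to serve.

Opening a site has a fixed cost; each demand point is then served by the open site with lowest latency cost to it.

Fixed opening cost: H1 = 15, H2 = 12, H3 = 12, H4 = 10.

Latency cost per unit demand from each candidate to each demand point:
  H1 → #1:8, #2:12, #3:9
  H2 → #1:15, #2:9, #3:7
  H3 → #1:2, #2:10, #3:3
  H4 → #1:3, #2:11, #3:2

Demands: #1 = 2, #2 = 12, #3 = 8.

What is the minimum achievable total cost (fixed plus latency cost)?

Open {H2, H4}: assign each demand point to its cheapest open site.
  #1→H4 2×3=6, #2→H2 12×9=108, #3→H4 8×2=16
  latency cost 130, fixed 22 → total 152.
Compare {H3}: latency cost 148 + fixed 12 = 160.
Compare {H2, H3}: latency cost 136 + fixed 24 = 160.
Compare {H3, H4}: latency cost 140 + fixed 22 = 162.
All other subsets cost ≥ 160. Minimum total cost: 152.

152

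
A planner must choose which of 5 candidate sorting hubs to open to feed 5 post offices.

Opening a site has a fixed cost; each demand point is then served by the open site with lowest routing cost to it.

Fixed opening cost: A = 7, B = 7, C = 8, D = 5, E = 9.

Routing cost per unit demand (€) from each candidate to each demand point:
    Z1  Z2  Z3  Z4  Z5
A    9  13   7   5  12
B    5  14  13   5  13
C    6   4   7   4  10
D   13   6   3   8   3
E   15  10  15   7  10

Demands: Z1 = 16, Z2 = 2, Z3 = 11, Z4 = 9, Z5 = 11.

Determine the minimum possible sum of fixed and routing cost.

Open {B, C, D}: assign each demand point to its cheapest open site.
  Z1→B 16×5=80, Z2→C 2×4=8, Z3→D 11×3=33, Z4→C 9×4=36, Z5→D 11×3=33
  routing cost 190, fixed 20 → total 210.
Compare {B, D}: routing cost 203 + fixed 12 = 215.
Compare {A, B, C, D}: routing cost 190 + fixed 27 = 217.
Compare {C, D}: routing cost 206 + fixed 13 = 219.
All other subsets cost ≥ 215. Minimum total cost: 210.

210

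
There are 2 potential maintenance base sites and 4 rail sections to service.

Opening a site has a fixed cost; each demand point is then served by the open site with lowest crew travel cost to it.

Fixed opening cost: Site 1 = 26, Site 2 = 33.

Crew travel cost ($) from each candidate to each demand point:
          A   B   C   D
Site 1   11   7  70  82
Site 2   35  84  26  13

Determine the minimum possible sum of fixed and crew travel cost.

Open {Site 1, Site 2}: assign each demand point to its cheapest open site.
  A→Site 1 11, B→Site 1 7, C→Site 2 26, D→Site 2 13
  crew travel cost 57, fixed 59 → total 116.
Compare {Site 2}: crew travel cost 158 + fixed 33 = 191.
Compare {Site 1}: crew travel cost 170 + fixed 26 = 196.

116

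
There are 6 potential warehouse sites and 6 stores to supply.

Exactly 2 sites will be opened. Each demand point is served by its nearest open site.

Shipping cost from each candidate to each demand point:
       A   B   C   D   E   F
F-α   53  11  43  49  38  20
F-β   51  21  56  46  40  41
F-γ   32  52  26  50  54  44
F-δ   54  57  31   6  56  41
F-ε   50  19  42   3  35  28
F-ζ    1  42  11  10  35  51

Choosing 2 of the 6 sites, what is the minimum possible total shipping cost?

Open {F-α, F-ζ}.
  A→F-ζ 1, B→F-α 11, C→F-ζ 11, D→F-ζ 10, E→F-ζ 35, F→F-α 20  ⇒ total 88.
Compare {F-ε, F-ζ}: total 97.
Compare {F-β, F-ζ}: total 119.
No size-2 selection does better; minimum is 88.

88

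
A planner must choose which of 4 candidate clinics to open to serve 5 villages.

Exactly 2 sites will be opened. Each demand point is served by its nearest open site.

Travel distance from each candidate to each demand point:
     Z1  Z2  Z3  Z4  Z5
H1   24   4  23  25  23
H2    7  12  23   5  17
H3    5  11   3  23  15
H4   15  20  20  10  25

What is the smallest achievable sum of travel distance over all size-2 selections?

39

Open {H2, H3}.
  Z1→H3 5, Z2→H3 11, Z3→H3 3, Z4→H2 5, Z5→H3 15  ⇒ total 39.
Compare {H3, H4}: total 44.
Compare {H1, H3}: total 50.
No size-2 selection does better; minimum is 39.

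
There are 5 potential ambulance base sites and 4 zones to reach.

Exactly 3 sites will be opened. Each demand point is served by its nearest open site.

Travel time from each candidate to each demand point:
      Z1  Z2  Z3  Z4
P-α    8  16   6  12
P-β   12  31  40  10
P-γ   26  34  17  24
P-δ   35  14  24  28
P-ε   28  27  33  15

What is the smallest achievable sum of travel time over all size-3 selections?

Open {P-α, P-β, P-δ}.
  Z1→P-α 8, Z2→P-δ 14, Z3→P-α 6, Z4→P-β 10  ⇒ total 38.
Compare {P-α, P-β, P-γ}: total 40.
Compare {P-α, P-β, P-ε}: total 40.
No size-3 selection does better; minimum is 38.

38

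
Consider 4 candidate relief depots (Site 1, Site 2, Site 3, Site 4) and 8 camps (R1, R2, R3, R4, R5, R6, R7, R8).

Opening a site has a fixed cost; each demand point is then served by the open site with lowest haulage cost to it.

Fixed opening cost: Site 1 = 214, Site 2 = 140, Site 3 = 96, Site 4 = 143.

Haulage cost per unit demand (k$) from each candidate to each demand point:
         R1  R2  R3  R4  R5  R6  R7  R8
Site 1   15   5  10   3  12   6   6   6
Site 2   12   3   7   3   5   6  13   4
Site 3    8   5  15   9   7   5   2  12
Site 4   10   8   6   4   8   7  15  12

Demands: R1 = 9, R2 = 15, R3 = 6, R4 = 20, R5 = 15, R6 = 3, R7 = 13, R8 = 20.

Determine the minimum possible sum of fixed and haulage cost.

651

Open {Site 2, Site 3}: assign each demand point to its cheapest open site.
  R1→Site 3 9×8=72, R2→Site 2 15×3=45, R3→Site 2 6×7=42, R4→Site 2 20×3=60, R5→Site 2 15×5=75, R6→Site 3 3×5=15, R7→Site 3 13×2=26, R8→Site 2 20×4=80
  haulage cost 415, fixed 236 → total 651.
Compare {Site 2}: haulage cost 597 + fixed 140 = 737.
Compare {Site 2, Site 3, Site 4}: haulage cost 409 + fixed 379 = 788.
Compare {Site 1, Site 3}: haulage cost 533 + fixed 310 = 843.
All other subsets cost ≥ 737. Minimum total cost: 651.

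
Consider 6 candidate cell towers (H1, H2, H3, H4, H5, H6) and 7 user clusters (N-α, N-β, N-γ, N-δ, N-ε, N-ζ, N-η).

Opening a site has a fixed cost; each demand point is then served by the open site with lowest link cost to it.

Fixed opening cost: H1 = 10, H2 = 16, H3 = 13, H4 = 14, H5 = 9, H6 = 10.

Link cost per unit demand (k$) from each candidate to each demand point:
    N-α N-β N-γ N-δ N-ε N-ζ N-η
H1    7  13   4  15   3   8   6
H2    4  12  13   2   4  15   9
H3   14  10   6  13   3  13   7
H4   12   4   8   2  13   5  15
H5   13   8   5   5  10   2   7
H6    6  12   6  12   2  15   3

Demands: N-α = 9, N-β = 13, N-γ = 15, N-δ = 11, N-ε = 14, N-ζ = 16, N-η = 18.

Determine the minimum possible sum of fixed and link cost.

Open {H1, H2, H4, H5, H6}: assign each demand point to its cheapest open site.
  N-α→H2 9×4=36, N-β→H4 13×4=52, N-γ→H1 15×4=60, N-δ→H2 11×2=22, N-ε→H6 14×2=28, N-ζ→H5 16×2=32, N-η→H6 18×3=54
  link cost 284, fixed 59 → total 343.
Compare {H1, H4, H5, H6}: link cost 302 + fixed 43 = 345.
Compare {H2, H4, H5, H6}: link cost 299 + fixed 49 = 348.
Compare {H4, H5, H6}: link cost 317 + fixed 33 = 350.
All other subsets cost ≥ 345. Minimum total cost: 343.

343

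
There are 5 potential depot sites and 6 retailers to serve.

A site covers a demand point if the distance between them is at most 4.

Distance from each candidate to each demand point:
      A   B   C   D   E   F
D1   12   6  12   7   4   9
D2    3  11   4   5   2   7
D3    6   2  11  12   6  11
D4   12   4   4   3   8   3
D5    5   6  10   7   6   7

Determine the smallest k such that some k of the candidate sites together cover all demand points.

2

Coverage sets (demand points within 4 of each site):
  D1: {E}
  D2: {A, C, E}
  D3: {B}
  D4: {B, C, D, F}
  D5: {}
No single site covers all 6 demand points.
But {D2, D4} covers everything, so the minimum is 2.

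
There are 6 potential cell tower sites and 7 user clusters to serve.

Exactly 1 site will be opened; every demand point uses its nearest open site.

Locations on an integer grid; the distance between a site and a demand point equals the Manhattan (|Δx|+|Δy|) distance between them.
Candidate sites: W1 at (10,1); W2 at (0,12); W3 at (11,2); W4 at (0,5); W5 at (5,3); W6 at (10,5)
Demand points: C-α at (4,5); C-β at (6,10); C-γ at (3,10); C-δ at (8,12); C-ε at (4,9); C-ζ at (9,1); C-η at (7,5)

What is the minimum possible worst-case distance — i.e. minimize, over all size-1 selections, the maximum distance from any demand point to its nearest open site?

12

Open {W5}.
  Farthest demand point is C-δ at distance 12 (to W5); all others are ≤ 12.
With {W6} the worst case is 12.
With {W4} the worst case is 15.
No size-1 selection achieves below 12.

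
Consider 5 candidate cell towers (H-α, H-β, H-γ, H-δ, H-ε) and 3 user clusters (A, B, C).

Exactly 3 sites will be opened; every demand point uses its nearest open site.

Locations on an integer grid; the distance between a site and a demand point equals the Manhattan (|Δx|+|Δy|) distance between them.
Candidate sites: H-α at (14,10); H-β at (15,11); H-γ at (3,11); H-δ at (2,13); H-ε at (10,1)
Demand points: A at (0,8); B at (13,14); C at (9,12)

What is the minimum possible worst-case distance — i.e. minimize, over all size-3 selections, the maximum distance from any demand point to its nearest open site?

Open {H-α, H-β, H-γ}.
  Farthest demand point is C at distance 7 (to H-α); all others are ≤ 7.
With {H-α, H-β, H-δ} the worst case is 7.
With {H-α, H-γ, H-δ} the worst case is 7.
No size-3 selection achieves below 7.

7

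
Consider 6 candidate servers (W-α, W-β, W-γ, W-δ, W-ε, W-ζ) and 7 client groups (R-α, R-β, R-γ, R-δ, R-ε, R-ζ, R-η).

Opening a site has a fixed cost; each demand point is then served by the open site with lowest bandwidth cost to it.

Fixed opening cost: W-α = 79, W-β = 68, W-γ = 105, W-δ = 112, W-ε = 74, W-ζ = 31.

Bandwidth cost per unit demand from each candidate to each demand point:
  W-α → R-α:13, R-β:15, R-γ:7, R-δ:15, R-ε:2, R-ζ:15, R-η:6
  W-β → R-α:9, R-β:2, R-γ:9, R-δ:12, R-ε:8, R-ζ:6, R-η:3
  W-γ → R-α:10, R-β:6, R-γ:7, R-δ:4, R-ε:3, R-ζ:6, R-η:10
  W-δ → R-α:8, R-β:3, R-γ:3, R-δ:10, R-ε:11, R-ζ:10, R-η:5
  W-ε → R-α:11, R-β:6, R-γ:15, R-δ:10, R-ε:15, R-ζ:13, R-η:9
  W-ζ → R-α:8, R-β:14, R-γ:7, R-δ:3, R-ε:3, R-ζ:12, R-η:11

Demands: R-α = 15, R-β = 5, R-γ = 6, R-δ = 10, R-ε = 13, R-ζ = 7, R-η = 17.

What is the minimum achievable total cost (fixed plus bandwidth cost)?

433

Open {W-β, W-ζ}: assign each demand point to its cheapest open site.
  R-α→W-ζ 15×8=120, R-β→W-β 5×2=10, R-γ→W-ζ 6×7=42, R-δ→W-ζ 10×3=30, R-ε→W-ζ 13×3=39, R-ζ→W-β 7×6=42, R-η→W-β 17×3=51
  bandwidth cost 334, fixed 99 → total 433.
Compare {W-α, W-β, W-ζ}: bandwidth cost 321 + fixed 178 = 499.
Compare {W-β, W-ε, W-ζ}: bandwidth cost 334 + fixed 173 = 507.
Compare {W-δ, W-ζ}: bandwidth cost 377 + fixed 143 = 520.
All other subsets cost ≥ 499. Minimum total cost: 433.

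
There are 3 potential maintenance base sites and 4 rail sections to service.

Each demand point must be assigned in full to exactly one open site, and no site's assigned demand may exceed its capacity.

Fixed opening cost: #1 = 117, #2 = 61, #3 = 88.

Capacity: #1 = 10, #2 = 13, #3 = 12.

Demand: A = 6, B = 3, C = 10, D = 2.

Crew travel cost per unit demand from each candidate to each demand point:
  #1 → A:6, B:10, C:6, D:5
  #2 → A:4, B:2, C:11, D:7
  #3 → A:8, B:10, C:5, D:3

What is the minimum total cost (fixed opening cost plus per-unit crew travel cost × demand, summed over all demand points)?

Open {#2, #3}; cheapest assignment that respects the capacities:
  #2 (cap 13, load 9): A, B — cost 6×4 + 3×2 = 30
  #3 (cap 12, load 12): C, D — cost 10×5 + 2×3 = 56
  Shipping 86, fixed 149 → total 235.
  Any other capacity-feasible assignment to {#2, #3} ships for at least 86.
Compare {#1, #2}: its best feasible assignment gives total 282.
Compare {#1, #3}: its best feasible assignment gives total 327.
Every other set of open sites that can feasibly serve all demand totals ≥ 282 even under its best assignment. Minimum: 235.

235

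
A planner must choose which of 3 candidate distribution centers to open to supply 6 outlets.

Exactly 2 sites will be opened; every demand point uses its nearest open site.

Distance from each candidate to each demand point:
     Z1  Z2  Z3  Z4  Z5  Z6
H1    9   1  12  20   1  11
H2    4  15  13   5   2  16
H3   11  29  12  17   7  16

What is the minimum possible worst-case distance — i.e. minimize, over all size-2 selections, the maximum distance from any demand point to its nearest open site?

Open {H1, H2}.
  Farthest demand point is Z3 at distance 12 (to H1); all others are ≤ 12.
With {H2, H3} the worst case is 16.
With {H1, H3} the worst case is 17.
No size-2 selection achieves below 12.

12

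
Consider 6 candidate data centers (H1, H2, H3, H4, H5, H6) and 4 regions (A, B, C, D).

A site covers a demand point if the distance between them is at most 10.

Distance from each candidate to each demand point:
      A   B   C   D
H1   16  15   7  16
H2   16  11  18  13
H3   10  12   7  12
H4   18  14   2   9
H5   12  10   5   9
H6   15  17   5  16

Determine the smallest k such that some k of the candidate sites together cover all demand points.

2

Coverage sets (demand points within 10 of each site):
  H1: {C}
  H2: {}
  H3: {A, C}
  H4: {C, D}
  H5: {B, C, D}
  H6: {C}
No single site covers all 4 demand points.
But {H3, H5} covers everything, so the minimum is 2.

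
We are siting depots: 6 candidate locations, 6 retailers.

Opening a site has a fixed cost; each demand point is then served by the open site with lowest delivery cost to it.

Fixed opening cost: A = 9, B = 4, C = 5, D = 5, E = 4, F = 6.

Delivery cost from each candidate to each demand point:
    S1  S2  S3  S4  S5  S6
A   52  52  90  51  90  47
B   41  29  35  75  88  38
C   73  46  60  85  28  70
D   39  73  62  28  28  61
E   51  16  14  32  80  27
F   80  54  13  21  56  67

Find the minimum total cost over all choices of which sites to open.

159

Open {D, E, F}: assign each demand point to its cheapest open site.
  S1→D 39, S2→E 16, S3→F 13, S4→F 21, S5→D 28, S6→E 27
  delivery cost 144, fixed 15 → total 159.
Compare {D, E}: delivery cost 152 + fixed 9 = 161.
Compare {B, D, E, F}: delivery cost 144 + fixed 19 = 163.
Compare {C, D, E, F}: delivery cost 144 + fixed 20 = 164.
All other subsets cost ≥ 161. Minimum total cost: 159.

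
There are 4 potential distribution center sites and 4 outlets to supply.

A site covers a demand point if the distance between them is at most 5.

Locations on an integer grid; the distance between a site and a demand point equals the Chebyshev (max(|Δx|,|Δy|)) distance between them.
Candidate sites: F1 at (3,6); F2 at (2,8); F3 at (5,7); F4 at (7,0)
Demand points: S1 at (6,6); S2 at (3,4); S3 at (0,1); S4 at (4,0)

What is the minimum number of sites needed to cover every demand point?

Coverage sets (demand points within 5 of each site):
  F1: {S1, S2, S3}
  F2: {S1, S2}
  F3: {S1, S2}
  F4: {S2, S4}
No single site covers all 4 demand points.
But {F1, F4} covers everything, so the minimum is 2.

2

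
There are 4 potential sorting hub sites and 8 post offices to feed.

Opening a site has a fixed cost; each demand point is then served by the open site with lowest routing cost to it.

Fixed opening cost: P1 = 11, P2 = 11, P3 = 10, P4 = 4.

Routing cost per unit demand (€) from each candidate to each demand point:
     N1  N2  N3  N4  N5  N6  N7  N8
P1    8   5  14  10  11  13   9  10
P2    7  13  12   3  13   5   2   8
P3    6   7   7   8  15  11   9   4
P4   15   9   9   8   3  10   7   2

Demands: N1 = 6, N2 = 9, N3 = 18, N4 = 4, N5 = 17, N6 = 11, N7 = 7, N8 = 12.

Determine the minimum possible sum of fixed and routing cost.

399

Open {P1, P2, P3, P4}: assign each demand point to its cheapest open site.
  N1→P3 6×6=36, N2→P1 9×5=45, N3→P3 18×7=126, N4→P2 4×3=12, N5→P4 17×3=51, N6→P2 11×5=55, N7→P2 7×2=14, N8→P4 12×2=24
  routing cost 363, fixed 36 → total 399.
Compare {P2, P3, P4}: routing cost 381 + fixed 25 = 406.
Compare {P1, P2, P4}: routing cost 405 + fixed 26 = 431.
Compare {P2, P4}: routing cost 441 + fixed 15 = 456.
All other subsets cost ≥ 406. Minimum total cost: 399.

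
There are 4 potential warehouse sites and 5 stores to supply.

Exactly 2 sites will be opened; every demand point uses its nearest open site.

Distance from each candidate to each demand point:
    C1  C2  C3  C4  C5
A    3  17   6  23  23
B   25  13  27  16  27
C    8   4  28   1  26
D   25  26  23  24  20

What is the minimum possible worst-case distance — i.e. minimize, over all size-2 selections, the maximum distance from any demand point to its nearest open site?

23

Open {A, B}.
  Farthest demand point is C5 at distance 23 (to A); all others are ≤ 23.
With {A, C} the worst case is 23.
With {A, D} the worst case is 23.
No size-2 selection achieves below 23.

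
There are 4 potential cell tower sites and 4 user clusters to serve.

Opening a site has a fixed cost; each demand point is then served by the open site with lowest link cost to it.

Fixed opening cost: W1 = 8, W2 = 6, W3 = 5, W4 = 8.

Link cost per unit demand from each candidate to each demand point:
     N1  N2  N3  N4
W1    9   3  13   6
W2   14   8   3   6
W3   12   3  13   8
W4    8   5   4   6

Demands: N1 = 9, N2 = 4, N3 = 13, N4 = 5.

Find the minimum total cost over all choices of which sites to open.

172

Open {W2, W3, W4}: assign each demand point to its cheapest open site.
  N1→W4 9×8=72, N2→W3 4×3=12, N3→W2 13×3=39, N4→W2 5×6=30
  link cost 153, fixed 19 → total 172.
Compare {W2, W4}: link cost 161 + fixed 14 = 175.
Compare {W1, W2, W4}: link cost 153 + fixed 22 = 175.
Compare {W1, W2}: link cost 162 + fixed 14 = 176.
All other subsets cost ≥ 175. Minimum total cost: 172.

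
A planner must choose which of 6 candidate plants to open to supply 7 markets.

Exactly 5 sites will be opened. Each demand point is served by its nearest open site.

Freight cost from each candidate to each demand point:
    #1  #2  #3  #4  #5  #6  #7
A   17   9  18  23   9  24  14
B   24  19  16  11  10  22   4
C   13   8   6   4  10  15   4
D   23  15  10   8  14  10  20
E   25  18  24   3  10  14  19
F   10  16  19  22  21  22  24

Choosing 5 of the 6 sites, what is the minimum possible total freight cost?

Open {A, C, D, E, F}.
  #1→F 10, #2→C 8, #3→C 6, #4→E 3, #5→A 9, #6→D 10, #7→C 4  ⇒ total 50.
Compare {A, B, C, D, F}: total 51.
Compare {B, C, D, E, F}: total 51.
No size-5 selection does better; minimum is 50.

50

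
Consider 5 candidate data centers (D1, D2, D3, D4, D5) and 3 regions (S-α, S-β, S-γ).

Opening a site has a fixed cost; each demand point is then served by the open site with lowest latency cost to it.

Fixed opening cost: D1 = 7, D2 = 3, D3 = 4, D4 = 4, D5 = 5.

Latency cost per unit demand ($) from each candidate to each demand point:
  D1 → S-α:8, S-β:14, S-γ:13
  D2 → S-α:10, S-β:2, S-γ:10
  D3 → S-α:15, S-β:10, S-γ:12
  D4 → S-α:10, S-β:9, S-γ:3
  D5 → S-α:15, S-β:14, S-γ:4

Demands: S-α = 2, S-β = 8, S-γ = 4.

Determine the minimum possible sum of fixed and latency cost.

55

Open {D2, D4}: assign each demand point to its cheapest open site.
  S-α→D2 2×10=20, S-β→D2 8×2=16, S-γ→D4 4×3=12
  latency cost 48, fixed 7 → total 55.
Compare {D1, D2, D4}: latency cost 44 + fixed 14 = 58.
Compare {D2, D3, D4}: latency cost 48 + fixed 11 = 59.
Compare {D2, D5}: latency cost 52 + fixed 8 = 60.
All other subsets cost ≥ 58. Minimum total cost: 55.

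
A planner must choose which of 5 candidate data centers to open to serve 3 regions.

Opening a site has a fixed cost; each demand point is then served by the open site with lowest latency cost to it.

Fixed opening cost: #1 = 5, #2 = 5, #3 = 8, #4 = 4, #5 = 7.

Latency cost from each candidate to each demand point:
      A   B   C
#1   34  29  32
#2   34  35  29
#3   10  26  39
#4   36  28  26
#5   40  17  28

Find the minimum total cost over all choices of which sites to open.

Open {#3, #5}: assign each demand point to its cheapest open site.
  A→#3 10, B→#5 17, C→#5 28
  latency cost 55, fixed 15 → total 70.
Compare {#3, #4, #5}: latency cost 53 + fixed 19 = 72.
Compare {#3, #4}: latency cost 62 + fixed 12 = 74.
Compare {#1, #3, #5}: latency cost 55 + fixed 20 = 75.
All other subsets cost ≥ 72. Minimum total cost: 70.

70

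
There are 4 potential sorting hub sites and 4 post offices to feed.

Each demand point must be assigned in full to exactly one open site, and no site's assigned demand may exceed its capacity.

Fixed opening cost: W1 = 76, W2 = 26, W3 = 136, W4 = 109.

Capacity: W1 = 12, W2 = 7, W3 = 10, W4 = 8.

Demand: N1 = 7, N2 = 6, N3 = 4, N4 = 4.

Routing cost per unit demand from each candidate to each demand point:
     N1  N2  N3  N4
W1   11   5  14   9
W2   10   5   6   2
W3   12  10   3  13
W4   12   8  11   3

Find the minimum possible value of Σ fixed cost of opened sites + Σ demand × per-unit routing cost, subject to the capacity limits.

Open {W1, W2, W4}; cheapest assignment that respects the capacities:
  W1 (cap 12, load 6): N2 — cost 6×5 = 30
  W2 (cap 7, load 7): N1 — cost 7×10 = 70
  W4 (cap 8, load 8): N3, N4 — cost 4×11 + 4×3 = 56
  Shipping 156, fixed 211 → total 367.
  Any other capacity-feasible assignment to {W1, W2, W4} ships for at least 156.
Compare {W1, W2, W3}: its best feasible assignment gives total 386.
Compare {W1, W3}: its best feasible assignment gives total 397.
Every other set of open sites that can feasibly serve all demand totals ≥ 386 even under its best assignment. Minimum: 367.

367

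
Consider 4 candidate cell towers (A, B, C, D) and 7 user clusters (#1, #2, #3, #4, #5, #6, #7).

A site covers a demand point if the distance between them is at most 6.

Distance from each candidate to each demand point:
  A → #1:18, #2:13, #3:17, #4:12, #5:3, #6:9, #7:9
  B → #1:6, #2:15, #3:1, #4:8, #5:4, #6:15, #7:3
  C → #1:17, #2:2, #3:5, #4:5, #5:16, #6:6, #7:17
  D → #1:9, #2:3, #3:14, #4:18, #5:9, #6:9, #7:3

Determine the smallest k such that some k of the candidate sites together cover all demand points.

2

Coverage sets (demand points within 6 of each site):
  A: {#5}
  B: {#1, #3, #5, #7}
  C: {#2, #3, #4, #6}
  D: {#2, #7}
No single site covers all 7 demand points.
But {B, C} covers everything, so the minimum is 2.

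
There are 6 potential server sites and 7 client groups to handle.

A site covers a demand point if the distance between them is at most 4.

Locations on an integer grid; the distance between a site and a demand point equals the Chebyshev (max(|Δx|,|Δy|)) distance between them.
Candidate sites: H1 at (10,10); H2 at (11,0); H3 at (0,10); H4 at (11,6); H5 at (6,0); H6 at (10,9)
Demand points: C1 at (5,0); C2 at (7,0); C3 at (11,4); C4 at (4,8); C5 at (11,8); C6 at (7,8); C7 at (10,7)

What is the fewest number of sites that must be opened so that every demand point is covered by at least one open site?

Coverage sets (demand points within 4 of each site):
  H1: {C5, C6, C7}
  H2: {C2, C3}
  H3: {C4}
  H4: {C3, C5, C6, C7}
  H5: {C1, C2}
  H6: {C5, C6, C7}
No 2 sites suffice: every size-2 union leaves at least one demand point uncovered.
But {H3, H4, H5} covers everything, so the minimum is 3.

3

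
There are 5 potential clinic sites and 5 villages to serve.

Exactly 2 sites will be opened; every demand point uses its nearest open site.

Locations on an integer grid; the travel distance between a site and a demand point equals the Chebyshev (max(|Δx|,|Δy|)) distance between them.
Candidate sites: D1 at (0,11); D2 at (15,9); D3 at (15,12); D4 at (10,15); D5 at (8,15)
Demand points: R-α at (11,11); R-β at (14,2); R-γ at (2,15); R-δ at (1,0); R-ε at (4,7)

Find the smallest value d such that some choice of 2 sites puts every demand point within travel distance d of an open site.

Open {D1, D2}.
  Farthest demand point is R-δ at travel distance 11 (to D1); all others are ≤ 11.
With {D1, D3} the worst case is 11.
With {D1, D4} the worst case is 13.
No size-2 selection achieves below 11.

11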